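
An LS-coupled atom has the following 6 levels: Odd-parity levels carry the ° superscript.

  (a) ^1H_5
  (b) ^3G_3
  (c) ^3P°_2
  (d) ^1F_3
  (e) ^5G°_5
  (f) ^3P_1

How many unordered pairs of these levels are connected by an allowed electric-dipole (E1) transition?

1

(a)–(b): forbidden (parity, ΔS, ΔJ).
(a)–(c): forbidden (ΔS, ΔL, ΔJ).
(a)–(d): forbidden (parity, ΔL, ΔJ).
(a)–(e): forbidden (ΔS).
(a)–(f): forbidden (parity, ΔS, ΔL, ΔJ).
(b)–(c): forbidden (ΔL).
(b)–(d): forbidden (parity, ΔS).
(b)–(e): forbidden (ΔS, ΔJ).
(b)–(f): forbidden (parity, ΔL, ΔJ).
(c)–(d): forbidden (ΔS, ΔL).
(c)–(e): forbidden (parity, ΔS, ΔL, ΔJ).
(c)–(f): allowed.
(d)–(e): forbidden (ΔS, ΔJ).
(d)–(f): forbidden (parity, ΔS, ΔL, ΔJ).
(e)–(f): forbidden (ΔS, ΔL, ΔJ).
Allowed pairs: 1 of 15.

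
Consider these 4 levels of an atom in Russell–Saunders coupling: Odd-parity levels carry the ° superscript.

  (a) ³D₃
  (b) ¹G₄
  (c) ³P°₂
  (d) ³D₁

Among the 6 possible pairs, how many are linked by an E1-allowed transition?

(a)–(b): forbidden (parity, ΔS, ΔL).
(a)–(c): allowed.
(a)–(d): forbidden (parity, ΔJ).
(b)–(c): forbidden (ΔS, ΔL, ΔJ).
(b)–(d): forbidden (parity, ΔS, ΔL, ΔJ).
(c)–(d): allowed.
Allowed pairs: 2 of 6.

2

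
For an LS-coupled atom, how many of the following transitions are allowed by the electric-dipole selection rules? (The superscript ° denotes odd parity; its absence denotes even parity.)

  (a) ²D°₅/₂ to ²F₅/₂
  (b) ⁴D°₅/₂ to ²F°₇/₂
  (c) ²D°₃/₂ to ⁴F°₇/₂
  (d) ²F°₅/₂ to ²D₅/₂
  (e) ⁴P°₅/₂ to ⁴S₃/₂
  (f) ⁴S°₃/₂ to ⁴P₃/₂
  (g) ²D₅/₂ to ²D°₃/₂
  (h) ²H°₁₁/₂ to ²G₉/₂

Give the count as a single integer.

6

(a) allowed
(b) forbidden (parity, ΔS fail)
(c) forbidden (parity, ΔS, ΔJ fail)
(d) allowed
(e) allowed
(f) allowed
(g) allowed
(h) allowed
Total allowed: 6 of 8.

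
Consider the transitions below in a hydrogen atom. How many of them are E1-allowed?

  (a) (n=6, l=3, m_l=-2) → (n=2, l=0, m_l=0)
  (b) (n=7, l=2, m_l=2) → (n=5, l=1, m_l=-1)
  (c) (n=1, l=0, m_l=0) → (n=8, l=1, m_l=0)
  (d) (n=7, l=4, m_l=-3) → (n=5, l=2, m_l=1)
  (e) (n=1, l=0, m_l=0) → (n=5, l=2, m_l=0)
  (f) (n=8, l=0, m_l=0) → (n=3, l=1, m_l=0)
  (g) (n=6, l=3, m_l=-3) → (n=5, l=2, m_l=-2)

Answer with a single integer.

(a) forbidden — Δl = -3 (E1 requires Δl = ±1); Δm_l = +2 (E1 requires Δm_l = 0, ±1)
(b) forbidden — Δm_l = -3 (E1 requires Δm_l = 0, ±1)
(c) allowed
(d) forbidden — Δl = -2 (E1 requires Δl = ±1); Δm_l = +4 (E1 requires Δm_l = 0, ±1)
(e) forbidden — Δl = +2 (E1 requires Δl = ±1)
(f) allowed
(g) allowed
Total allowed: 3 of 7.

3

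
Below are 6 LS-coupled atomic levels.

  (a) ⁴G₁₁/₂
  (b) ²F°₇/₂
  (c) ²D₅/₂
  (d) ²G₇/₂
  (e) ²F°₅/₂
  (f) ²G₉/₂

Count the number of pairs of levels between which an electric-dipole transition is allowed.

(a)–(b): forbidden (ΔS, ΔJ).
(a)–(c): forbidden (parity, ΔS, ΔL, ΔJ).
(a)–(d): forbidden (parity, ΔS, ΔJ).
(a)–(e): forbidden (ΔS, ΔJ).
(a)–(f): forbidden (parity, ΔS).
(b)–(c): allowed.
(b)–(d): allowed.
(b)–(e): forbidden (parity).
(b)–(f): allowed.
(c)–(d): forbidden (parity, ΔL).
(c)–(e): allowed.
(c)–(f): forbidden (parity, ΔL, ΔJ).
(d)–(e): allowed.
(d)–(f): forbidden (parity).
(e)–(f): forbidden (ΔJ).
Allowed pairs: 5 of 15.

5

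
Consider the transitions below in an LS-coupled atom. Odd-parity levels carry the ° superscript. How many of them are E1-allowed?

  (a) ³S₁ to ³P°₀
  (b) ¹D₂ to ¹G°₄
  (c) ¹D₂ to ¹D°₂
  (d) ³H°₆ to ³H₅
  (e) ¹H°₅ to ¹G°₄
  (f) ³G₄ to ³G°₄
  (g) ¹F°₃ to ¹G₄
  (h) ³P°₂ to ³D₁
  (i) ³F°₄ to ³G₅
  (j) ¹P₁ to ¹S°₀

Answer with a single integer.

(a) allowed
(b) forbidden (ΔL, ΔJ fail)
(c) allowed
(d) allowed
(e) forbidden (parity fails)
(f) allowed
(g) allowed
(h) allowed
(i) allowed
(j) allowed
Total allowed: 8 of 10.

8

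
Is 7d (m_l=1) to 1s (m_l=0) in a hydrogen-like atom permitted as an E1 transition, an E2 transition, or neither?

E2

Δl = 0 − 2 = -2; l_i + l_f = 2.
Δm_l = -1.
E1 (Δl = ±1, |Δm_l| ≤ 1): not satisfied.
E2 (Δl = 0,±2, l_i+l_f ≥ 2, |Δm_l| ≤ 2): satisfied.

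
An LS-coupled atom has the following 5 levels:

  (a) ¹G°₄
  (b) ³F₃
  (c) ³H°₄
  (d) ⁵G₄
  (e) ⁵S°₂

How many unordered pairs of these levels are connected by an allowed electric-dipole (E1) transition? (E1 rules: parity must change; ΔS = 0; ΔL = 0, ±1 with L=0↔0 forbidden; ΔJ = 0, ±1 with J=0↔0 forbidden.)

(a)–(b): forbidden (ΔS).
(a)–(c): forbidden (parity, ΔS).
(a)–(d): forbidden (ΔS).
(a)–(e): forbidden (parity, ΔS, ΔL, ΔJ).
(b)–(c): forbidden (ΔL).
(b)–(d): forbidden (parity, ΔS).
(b)–(e): forbidden (ΔS, ΔL).
(c)–(d): forbidden (ΔS).
(c)–(e): forbidden (parity, ΔS, ΔL, ΔJ).
(d)–(e): forbidden (ΔL, ΔJ).
Allowed pairs: 0 of 10.

0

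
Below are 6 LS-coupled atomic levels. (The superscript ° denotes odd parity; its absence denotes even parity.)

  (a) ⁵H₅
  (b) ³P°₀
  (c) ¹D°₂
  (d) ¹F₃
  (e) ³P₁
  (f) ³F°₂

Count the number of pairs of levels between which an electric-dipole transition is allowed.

2

(a)–(b): forbidden (ΔS, ΔL, ΔJ).
(a)–(c): forbidden (ΔS, ΔL, ΔJ).
(a)–(d): forbidden (parity, ΔS, ΔL, ΔJ).
(a)–(e): forbidden (parity, ΔS, ΔL, ΔJ).
(a)–(f): forbidden (ΔS, ΔL, ΔJ).
(b)–(c): forbidden (parity, ΔS, ΔJ).
(b)–(d): forbidden (ΔS, ΔL, ΔJ).
(b)–(e): allowed.
(b)–(f): forbidden (parity, ΔL, ΔJ).
(c)–(d): allowed.
(c)–(e): forbidden (ΔS).
(c)–(f): forbidden (parity, ΔS).
(d)–(e): forbidden (parity, ΔS, ΔL, ΔJ).
(d)–(f): forbidden (ΔS).
(e)–(f): forbidden (ΔL).
Allowed pairs: 2 of 15.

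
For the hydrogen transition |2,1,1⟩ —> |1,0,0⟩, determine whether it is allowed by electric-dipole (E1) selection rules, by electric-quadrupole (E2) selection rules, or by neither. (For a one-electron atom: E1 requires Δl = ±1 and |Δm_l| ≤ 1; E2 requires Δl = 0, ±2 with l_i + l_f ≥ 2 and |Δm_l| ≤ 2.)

E1

Δl = 0 − 1 = -1; l_i + l_f = 1.
Δm_l = -1.
E1 (Δl = ±1, |Δm_l| ≤ 1): satisfied.
E2 (Δl = 0,±2, l_i+l_f ≥ 2, |Δm_l| ≤ 2): not satisfied.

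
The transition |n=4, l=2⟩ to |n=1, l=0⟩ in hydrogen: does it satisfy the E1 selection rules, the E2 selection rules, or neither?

Δl = 0 − 2 = -2; l_i + l_f = 2.
E1 (Δl = ±1): not satisfied.
E2 (Δl = 0,±2, l_i+l_f ≥ 2): satisfied.

E2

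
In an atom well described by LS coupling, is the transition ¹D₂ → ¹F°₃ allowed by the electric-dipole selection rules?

Parity must change: even → odd — satisfied.
ΔS = 0: S: 0 → 0 — satisfied.
ΔL = 0, ±1 (not L=0↔0): L: 2 → 3, ΔL = +1 — satisfied.
ΔJ = 0, ±1 (not J=0↔0): J: 2 → 3, ΔJ = +1 — satisfied.
All four E1 rules are satisfied.

allowed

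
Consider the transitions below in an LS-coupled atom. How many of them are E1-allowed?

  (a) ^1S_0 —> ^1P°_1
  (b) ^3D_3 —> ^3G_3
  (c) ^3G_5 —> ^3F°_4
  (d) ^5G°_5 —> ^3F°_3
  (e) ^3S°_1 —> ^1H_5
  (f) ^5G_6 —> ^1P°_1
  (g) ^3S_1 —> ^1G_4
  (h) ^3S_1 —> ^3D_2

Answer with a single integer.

2

(a) allowed
(b) forbidden (parity, ΔL fail)
(c) allowed
(d) forbidden (parity, ΔS, ΔJ fail)
(e) forbidden (ΔS, ΔL, ΔJ fail)
(f) forbidden (ΔS, ΔL, ΔJ fail)
(g) forbidden (parity, ΔS, ΔL, ΔJ fail)
(h) forbidden (parity, ΔL fail)
Total allowed: 2 of 8.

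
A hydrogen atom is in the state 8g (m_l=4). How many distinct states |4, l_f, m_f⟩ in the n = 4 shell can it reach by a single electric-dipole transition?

E1 requires Δl = ±1, so l_f ∈ {3, 5}; with 0 ≤ l_f ≤ n_f−1 = 3, the allowed l_f values are {3}.
For l_f = 3: m_f ∈ {m_i−1, m_i, m_i+1} ∩ [−3, 3] = {3} → 1 state.
Total: 1.

1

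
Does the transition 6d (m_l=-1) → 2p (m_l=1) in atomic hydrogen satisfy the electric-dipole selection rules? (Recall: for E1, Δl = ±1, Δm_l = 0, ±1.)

forbidden

Δl = 1 − 2 = -1; the E1 rule Δl = ±1 is satisfied.
Δm_l = 1 − (-1) = +2. E1 requires Δm_l = 0, ±1: violated.
The transition is electric-dipole forbidden.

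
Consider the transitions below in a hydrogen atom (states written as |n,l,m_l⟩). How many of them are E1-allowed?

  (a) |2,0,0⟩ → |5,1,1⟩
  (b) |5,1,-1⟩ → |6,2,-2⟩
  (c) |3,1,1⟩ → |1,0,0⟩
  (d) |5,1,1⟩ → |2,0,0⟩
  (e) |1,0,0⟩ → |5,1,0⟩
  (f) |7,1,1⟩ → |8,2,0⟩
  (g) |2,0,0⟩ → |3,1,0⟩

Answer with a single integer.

(a) allowed
(b) allowed
(c) allowed
(d) allowed
(e) allowed
(f) allowed
(g) allowed
Total allowed: 7 of 7.

7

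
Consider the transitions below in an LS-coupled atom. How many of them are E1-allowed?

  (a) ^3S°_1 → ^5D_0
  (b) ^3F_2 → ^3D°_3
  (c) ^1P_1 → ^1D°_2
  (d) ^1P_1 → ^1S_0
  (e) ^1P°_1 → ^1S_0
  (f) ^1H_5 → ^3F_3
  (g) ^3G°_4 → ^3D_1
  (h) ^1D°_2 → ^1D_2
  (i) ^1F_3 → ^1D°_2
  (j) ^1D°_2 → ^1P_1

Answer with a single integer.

(a) forbidden (ΔS, ΔL fail)
(b) allowed
(c) allowed
(d) forbidden (parity fails)
(e) allowed
(f) forbidden (parity, ΔS, ΔL, ΔJ fail)
(g) forbidden (ΔL, ΔJ fail)
(h) allowed
(i) allowed
(j) allowed
Total allowed: 6 of 10.

6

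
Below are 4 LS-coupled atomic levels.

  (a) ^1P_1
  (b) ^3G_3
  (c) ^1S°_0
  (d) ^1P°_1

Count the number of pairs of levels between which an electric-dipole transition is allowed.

(a)–(b): forbidden (parity, ΔS, ΔL, ΔJ).
(a)–(c): allowed.
(a)–(d): allowed.
(b)–(c): forbidden (ΔS, ΔL, ΔJ).
(b)–(d): forbidden (ΔS, ΔL, ΔJ).
(c)–(d): forbidden (parity).
Allowed pairs: 2 of 6.

2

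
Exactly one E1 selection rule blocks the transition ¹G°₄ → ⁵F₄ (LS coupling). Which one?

the ΔS = 0 rule

Reading off the term symbols: S 0→2, L 4→3, J 4→4, parity odd→even.
Parity must change: odd → even — satisfied.
ΔS = 0: S: 0 → 2 — violated.
ΔL = 0, ±1 (not L=0↔0): L: 4 → 3, ΔL = -1 — satisfied.
ΔJ = 0, ±1 (not J=0↔0): J: 4 → 4, ΔJ = +0 — satisfied.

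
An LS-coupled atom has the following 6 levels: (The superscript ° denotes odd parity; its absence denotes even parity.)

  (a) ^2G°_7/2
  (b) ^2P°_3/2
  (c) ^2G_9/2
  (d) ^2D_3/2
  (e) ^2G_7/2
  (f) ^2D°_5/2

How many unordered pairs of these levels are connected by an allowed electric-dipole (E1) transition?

(a)–(b): forbidden (parity, ΔL, ΔJ).
(a)–(c): allowed.
(a)–(d): forbidden (ΔL, ΔJ).
(a)–(e): allowed.
(a)–(f): forbidden (parity, ΔL).
(b)–(c): forbidden (ΔL, ΔJ).
(b)–(d): allowed.
(b)–(e): forbidden (ΔL, ΔJ).
(b)–(f): forbidden (parity).
(c)–(d): forbidden (parity, ΔL, ΔJ).
(c)–(e): forbidden (parity).
(c)–(f): forbidden (ΔL, ΔJ).
(d)–(e): forbidden (parity, ΔL, ΔJ).
(d)–(f): allowed.
(e)–(f): forbidden (ΔL).
Allowed pairs: 4 of 15.

4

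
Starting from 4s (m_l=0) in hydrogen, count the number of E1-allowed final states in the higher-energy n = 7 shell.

3

E1 requires Δl = ±1, so l_f ∈ {-1, 1}; with 0 ≤ l_f ≤ n_f−1 = 6, the allowed l_f values are {1}.
For l_f = 1: m_f ∈ {m_i−1, m_i, m_i+1} ∩ [−1, 1] = {-1, 0, 1} → 3 states.
Total: 3.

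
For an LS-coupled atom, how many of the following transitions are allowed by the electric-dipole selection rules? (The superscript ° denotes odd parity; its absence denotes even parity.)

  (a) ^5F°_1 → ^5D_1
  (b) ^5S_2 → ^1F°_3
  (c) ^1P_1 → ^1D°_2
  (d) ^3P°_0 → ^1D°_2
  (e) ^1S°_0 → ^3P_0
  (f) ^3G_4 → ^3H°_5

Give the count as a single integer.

3

(a) allowed
(b) forbidden (ΔS, ΔL fail)
(c) allowed
(d) forbidden (parity, ΔS, ΔJ fail)
(e) forbidden (ΔS, ΔJ fail)
(f) allowed
Total allowed: 3 of 6.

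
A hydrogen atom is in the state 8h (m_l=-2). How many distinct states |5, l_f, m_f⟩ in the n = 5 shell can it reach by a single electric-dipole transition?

E1 requires Δl = ±1, so l_f ∈ {4, 6}; with 0 ≤ l_f ≤ n_f−1 = 4, the allowed l_f values are {4}.
For l_f = 4: m_f ∈ {m_i−1, m_i, m_i+1} ∩ [−4, 4] = {-3, -2, -1} → 3 states.
Total: 3.

3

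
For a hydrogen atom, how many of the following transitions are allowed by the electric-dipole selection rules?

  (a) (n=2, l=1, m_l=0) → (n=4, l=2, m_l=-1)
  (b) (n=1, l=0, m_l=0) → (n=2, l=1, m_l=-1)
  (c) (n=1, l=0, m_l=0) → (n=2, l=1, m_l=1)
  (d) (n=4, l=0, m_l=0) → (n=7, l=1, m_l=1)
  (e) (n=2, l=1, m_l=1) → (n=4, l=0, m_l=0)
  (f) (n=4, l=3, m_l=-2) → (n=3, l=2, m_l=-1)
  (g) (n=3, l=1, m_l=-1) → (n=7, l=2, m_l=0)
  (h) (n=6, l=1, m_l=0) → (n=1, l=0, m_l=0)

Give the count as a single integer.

(a) allowed
(b) allowed
(c) allowed
(d) allowed
(e) allowed
(f) allowed
(g) allowed
(h) allowed
Total allowed: 8 of 8.

8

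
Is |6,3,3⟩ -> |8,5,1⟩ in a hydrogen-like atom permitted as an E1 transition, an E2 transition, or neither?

Δl = 5 − 3 = +2; l_i + l_f = 8.
Δm_l = -2.
E1 (Δl = ±1, |Δm_l| ≤ 1): not satisfied.
E2 (Δl = 0,±2, l_i+l_f ≥ 2, |Δm_l| ≤ 2): satisfied.

E2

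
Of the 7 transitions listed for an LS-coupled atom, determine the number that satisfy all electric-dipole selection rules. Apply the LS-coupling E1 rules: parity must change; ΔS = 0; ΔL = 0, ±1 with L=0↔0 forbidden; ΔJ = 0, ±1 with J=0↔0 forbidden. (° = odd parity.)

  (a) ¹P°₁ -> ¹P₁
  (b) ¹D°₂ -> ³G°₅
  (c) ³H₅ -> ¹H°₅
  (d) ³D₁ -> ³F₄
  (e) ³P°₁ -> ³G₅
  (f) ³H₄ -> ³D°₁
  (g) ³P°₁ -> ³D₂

2

(a) allowed
(b) forbidden (parity, ΔS, ΔL, ΔJ fail)
(c) forbidden (ΔS fails)
(d) forbidden (parity, ΔJ fail)
(e) forbidden (ΔL, ΔJ fail)
(f) forbidden (ΔL, ΔJ fail)
(g) allowed
Total allowed: 2 of 7.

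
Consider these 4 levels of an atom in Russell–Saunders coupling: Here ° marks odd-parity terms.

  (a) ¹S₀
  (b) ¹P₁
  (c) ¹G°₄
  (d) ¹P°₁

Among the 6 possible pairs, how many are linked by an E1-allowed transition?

(a)–(b): forbidden (parity).
(a)–(c): forbidden (ΔL, ΔJ).
(a)–(d): allowed.
(b)–(c): forbidden (ΔL, ΔJ).
(b)–(d): allowed.
(c)–(d): forbidden (parity, ΔL, ΔJ).
Allowed pairs: 2 of 6.

2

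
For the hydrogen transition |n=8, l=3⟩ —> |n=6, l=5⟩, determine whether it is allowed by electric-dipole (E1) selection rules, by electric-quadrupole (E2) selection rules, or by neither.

E2

Δl = 5 − 3 = +2; l_i + l_f = 8.
E1 (Δl = ±1): not satisfied.
E2 (Δl = 0,±2, l_i+l_f ≥ 2): satisfied.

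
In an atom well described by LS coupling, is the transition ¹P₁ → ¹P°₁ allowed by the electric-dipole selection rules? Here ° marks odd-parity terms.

Parity must change: even → odd — ✓.
ΔS = 0: S: 0 → 0 — ✓.
ΔL = 0, ±1 (not L=0↔0): L: 1 → 1, ΔL = +0 — ✓.
ΔJ = 0, ±1 (not J=0↔0): J: 1 → 1, ΔJ = +0 — ✓.
All four E1 rules are satisfied.

allowed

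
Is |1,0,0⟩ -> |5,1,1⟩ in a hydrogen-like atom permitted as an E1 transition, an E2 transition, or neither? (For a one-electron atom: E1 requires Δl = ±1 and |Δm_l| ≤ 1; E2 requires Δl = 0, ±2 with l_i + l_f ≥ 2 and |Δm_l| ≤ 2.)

Δl = 1 − 0 = +1; l_i + l_f = 1.
Δm_l = +1.
E1 (Δl = ±1, |Δm_l| ≤ 1): satisfied.
E2 (Δl = 0,±2, l_i+l_f ≥ 2, |Δm_l| ≤ 2): not satisfied.

E1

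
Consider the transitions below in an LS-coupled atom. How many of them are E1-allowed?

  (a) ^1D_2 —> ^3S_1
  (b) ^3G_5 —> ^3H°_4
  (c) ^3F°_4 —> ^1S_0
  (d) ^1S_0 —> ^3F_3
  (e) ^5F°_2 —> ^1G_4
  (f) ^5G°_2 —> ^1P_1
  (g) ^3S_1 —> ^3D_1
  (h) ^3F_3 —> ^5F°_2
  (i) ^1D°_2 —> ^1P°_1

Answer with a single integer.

(a) forbidden (parity, ΔS, ΔL fail)
(b) allowed
(c) forbidden (ΔS, ΔL, ΔJ fail)
(d) forbidden (parity, ΔS, ΔL, ΔJ fail)
(e) forbidden (ΔS, ΔJ fail)
(f) forbidden (ΔS, ΔL fail)
(g) forbidden (parity, ΔL fail)
(h) forbidden (ΔS fails)
(i) forbidden (parity fails)
Total allowed: 1 of 9.

1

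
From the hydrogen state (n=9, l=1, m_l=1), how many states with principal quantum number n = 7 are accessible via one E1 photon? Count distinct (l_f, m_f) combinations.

E1 requires Δl = ±1, so l_f ∈ {0, 2}; with 0 ≤ l_f ≤ n_f−1 = 6, the allowed l_f values are {0, 2}.
For l_f = 0: m_f ∈ {m_i−1, m_i, m_i+1} ∩ [−0, 0] = {0} → 1 state.
For l_f = 2: m_f ∈ {m_i−1, m_i, m_i+1} ∩ [−2, 2] = {0, 1, 2} → 3 states.
Total: 4.

4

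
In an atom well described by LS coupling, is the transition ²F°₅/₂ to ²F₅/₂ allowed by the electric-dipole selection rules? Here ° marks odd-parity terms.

Initial level: S=1/2, L=3, J=5/2, parity odd. Final level: S=1/2, L=3, J=5/2, parity even.
ΔL = 0, ±1 (not L=0↔0): L: 3 → 3, ΔL = +0 — ok.
ΔS = 0: S: 1/2 → 1/2 — ok.
ΔJ = 0, ±1 (not J=0↔0): J: 5/2 → 5/2, ΔJ = +0 — ok.
Parity must change: odd → even — ok.
All four E1 rules are satisfied.

allowed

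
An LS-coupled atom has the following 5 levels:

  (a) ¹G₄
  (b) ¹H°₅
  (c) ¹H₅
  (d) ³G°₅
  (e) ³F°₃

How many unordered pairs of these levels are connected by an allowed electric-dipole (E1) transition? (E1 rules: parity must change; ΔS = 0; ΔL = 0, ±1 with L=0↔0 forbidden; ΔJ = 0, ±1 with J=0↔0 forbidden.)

(a)–(b): allowed.
(a)–(c): forbidden (parity).
(a)–(d): forbidden (ΔS).
(a)–(e): forbidden (ΔS).
(b)–(c): allowed.
(b)–(d): forbidden (parity, ΔS).
(b)–(e): forbidden (parity, ΔS, ΔL, ΔJ).
(c)–(d): forbidden (ΔS).
(c)–(e): forbidden (ΔS, ΔL, ΔJ).
(d)–(e): forbidden (parity, ΔJ).
Allowed pairs: 2 of 10.

2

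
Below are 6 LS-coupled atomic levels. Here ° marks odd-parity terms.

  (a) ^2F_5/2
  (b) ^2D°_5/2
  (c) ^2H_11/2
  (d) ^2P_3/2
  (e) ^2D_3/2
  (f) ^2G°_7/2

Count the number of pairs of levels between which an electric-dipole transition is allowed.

(a)–(b): allowed.
(a)–(c): forbidden (parity, ΔL, ΔJ).
(a)–(d): forbidden (parity, ΔL).
(a)–(e): forbidden (parity).
(a)–(f): allowed.
(b)–(c): forbidden (ΔL, ΔJ).
(b)–(d): allowed.
(b)–(e): allowed.
(b)–(f): forbidden (parity, ΔL).
(c)–(d): forbidden (parity, ΔL, ΔJ).
(c)–(e): forbidden (parity, ΔL, ΔJ).
(c)–(f): forbidden (ΔJ).
(d)–(e): forbidden (parity).
(d)–(f): forbidden (ΔL, ΔJ).
(e)–(f): forbidden (ΔL, ΔJ).
Allowed pairs: 4 of 15.

4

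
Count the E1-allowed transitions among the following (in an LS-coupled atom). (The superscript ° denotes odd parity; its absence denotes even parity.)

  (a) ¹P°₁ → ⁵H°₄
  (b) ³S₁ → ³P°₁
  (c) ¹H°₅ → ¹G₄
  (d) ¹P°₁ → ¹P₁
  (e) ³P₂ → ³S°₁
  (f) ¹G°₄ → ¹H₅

5

(a) forbidden (parity, ΔS, ΔL, ΔJ fail)
(b) allowed
(c) allowed
(d) allowed
(e) allowed
(f) allowed
Total allowed: 5 of 6.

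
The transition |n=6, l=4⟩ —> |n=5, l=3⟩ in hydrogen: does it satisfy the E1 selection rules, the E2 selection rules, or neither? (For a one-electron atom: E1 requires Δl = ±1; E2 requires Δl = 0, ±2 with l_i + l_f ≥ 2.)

E1

Δl = 3 − 4 = -1; l_i + l_f = 7.
E1 (Δl = ±1): satisfied.
E2 (Δl = 0,±2, l_i+l_f ≥ 2): not satisfied.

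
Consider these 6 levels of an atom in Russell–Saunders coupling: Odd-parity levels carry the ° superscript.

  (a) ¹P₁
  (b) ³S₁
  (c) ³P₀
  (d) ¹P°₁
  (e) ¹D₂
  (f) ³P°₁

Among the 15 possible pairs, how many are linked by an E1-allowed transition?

4

(a)–(b): forbidden (parity, ΔS).
(a)–(c): forbidden (parity, ΔS).
(a)–(d): allowed.
(a)–(e): forbidden (parity).
(a)–(f): forbidden (ΔS).
(b)–(c): forbidden (parity).
(b)–(d): forbidden (ΔS).
(b)–(e): forbidden (parity, ΔS, ΔL).
(b)–(f): allowed.
(c)–(d): forbidden (ΔS).
(c)–(e): forbidden (parity, ΔS, ΔJ).
(c)–(f): allowed.
(d)–(e): allowed.
(d)–(f): forbidden (parity, ΔS).
(e)–(f): forbidden (ΔS).
Allowed pairs: 4 of 15.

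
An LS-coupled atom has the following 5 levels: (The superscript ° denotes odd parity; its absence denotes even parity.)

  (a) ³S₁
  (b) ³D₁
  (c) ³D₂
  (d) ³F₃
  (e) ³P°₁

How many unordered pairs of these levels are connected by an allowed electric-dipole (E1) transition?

(a)–(b): forbidden (parity, ΔL).
(a)–(c): forbidden (parity, ΔL).
(a)–(d): forbidden (parity, ΔL, ΔJ).
(a)–(e): allowed.
(b)–(c): forbidden (parity).
(b)–(d): forbidden (parity, ΔJ).
(b)–(e): allowed.
(c)–(d): forbidden (parity).
(c)–(e): allowed.
(d)–(e): forbidden (ΔL, ΔJ).
Allowed pairs: 3 of 10.

3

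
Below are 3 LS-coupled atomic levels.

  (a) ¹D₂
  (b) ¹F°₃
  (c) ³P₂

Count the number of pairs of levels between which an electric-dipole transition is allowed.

1

(a)–(b): allowed.
(a)–(c): forbidden (parity, ΔS).
(b)–(c): forbidden (ΔS, ΔL).
Allowed pairs: 1 of 3.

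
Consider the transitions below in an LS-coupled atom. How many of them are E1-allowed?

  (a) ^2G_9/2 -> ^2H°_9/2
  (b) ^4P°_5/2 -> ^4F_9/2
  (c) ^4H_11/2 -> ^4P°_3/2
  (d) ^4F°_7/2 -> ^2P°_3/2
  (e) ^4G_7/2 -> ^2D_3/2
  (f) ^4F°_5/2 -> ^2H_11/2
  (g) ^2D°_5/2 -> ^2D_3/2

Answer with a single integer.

(a) allowed
(b) forbidden (ΔL, ΔJ fail)
(c) forbidden (ΔL, ΔJ fail)
(d) forbidden (parity, ΔS, ΔL, ΔJ fail)
(e) forbidden (parity, ΔS, ΔL, ΔJ fail)
(f) forbidden (ΔS, ΔL, ΔJ fail)
(g) allowed
Total allowed: 2 of 7.

2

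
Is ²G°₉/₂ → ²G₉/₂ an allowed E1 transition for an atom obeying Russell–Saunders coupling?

Initial level: S=1/2, L=4, J=9/2, parity odd. Final level: S=1/2, L=4, J=9/2, parity even.
Parity must change: odd → even — ✓.
ΔS = 0: S: 1/2 → 1/2 — ✓.
ΔL = 0, ±1 (not L=0↔0): L: 4 → 4, ΔL = +0 — ✓.
ΔJ = 0, ±1 (not J=0↔0): J: 9/2 → 9/2, ΔJ = +0 — ✓.
All four E1 rules are satisfied.

allowed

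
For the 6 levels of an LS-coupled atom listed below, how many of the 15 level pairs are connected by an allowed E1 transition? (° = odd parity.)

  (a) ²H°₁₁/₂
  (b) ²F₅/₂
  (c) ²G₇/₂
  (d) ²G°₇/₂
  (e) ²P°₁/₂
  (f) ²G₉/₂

4

(a)–(b): forbidden (ΔL, ΔJ).
(a)–(c): forbidden (ΔJ).
(a)–(d): forbidden (parity, ΔJ).
(a)–(e): forbidden (parity, ΔL, ΔJ).
(a)–(f): allowed.
(b)–(c): forbidden (parity).
(b)–(d): allowed.
(b)–(e): forbidden (ΔL, ΔJ).
(b)–(f): forbidden (parity, ΔJ).
(c)–(d): allowed.
(c)–(e): forbidden (ΔL, ΔJ).
(c)–(f): forbidden (parity).
(d)–(e): forbidden (parity, ΔL, ΔJ).
(d)–(f): allowed.
(e)–(f): forbidden (ΔL, ΔJ).
Allowed pairs: 4 of 15.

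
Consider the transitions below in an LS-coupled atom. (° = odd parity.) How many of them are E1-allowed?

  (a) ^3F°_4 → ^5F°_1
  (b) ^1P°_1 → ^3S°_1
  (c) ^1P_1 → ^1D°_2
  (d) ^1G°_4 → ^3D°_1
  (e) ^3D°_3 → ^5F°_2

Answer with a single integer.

1

(a) forbidden (parity, ΔS, ΔJ fail)
(b) forbidden (parity, ΔS fail)
(c) allowed
(d) forbidden (parity, ΔS, ΔL, ΔJ fail)
(e) forbidden (parity, ΔS fail)
Total allowed: 1 of 5.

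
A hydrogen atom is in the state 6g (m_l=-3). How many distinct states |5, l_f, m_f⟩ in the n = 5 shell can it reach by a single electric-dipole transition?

E1 requires Δl = ±1, so l_f ∈ {3, 5}; with 0 ≤ l_f ≤ n_f−1 = 4, the allowed l_f values are {3}.
For l_f = 3: m_f ∈ {m_i−1, m_i, m_i+1} ∩ [−3, 3] = {-3, -2} → 2 states.
Total: 2.

2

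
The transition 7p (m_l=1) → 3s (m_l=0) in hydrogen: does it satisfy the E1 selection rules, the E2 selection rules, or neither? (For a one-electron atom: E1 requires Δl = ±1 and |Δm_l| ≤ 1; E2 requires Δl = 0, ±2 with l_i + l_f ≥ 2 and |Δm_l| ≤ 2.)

Δl = 0 − 1 = -1; l_i + l_f = 1.
Δm_l = -1.
E1 (Δl = ±1, |Δm_l| ≤ 1): satisfied.
E2 (Δl = 0,±2, l_i+l_f ≥ 2, |Δm_l| ≤ 2): not satisfied.

E1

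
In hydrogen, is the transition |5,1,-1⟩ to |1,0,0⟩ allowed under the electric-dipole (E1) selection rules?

Initial l = 1, final l = 0, so Δl = -1. E1 requires Δl = ±1: passes.
Δm_l = 0 − (-1) = +1. E1 requires Δm_l = 0, ±1: passes.
All E1 selection rules are satisfied.

allowed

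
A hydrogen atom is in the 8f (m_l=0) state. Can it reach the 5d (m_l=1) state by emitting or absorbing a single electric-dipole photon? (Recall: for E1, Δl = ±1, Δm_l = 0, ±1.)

l: 3 → 2 (Δl = -1). Δl = ±1 satisfied.
Δm_l = 1 − (0) = +1. E1 requires Δm_l = 0, ±1: satisfied.
All E1 selection rules are satisfied.

allowed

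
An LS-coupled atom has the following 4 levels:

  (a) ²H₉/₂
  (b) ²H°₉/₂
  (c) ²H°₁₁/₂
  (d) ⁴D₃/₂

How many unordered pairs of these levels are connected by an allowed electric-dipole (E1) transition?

2

(a)–(b): allowed.
(a)–(c): allowed.
(a)–(d): forbidden (parity, ΔS, ΔL, ΔJ).
(b)–(c): forbidden (parity).
(b)–(d): forbidden (ΔS, ΔL, ΔJ).
(c)–(d): forbidden (ΔS, ΔL, ΔJ).
Allowed pairs: 2 of 6.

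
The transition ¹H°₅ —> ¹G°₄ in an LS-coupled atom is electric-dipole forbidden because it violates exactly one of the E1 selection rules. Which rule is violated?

parity

Parity must change: odd → odd — fails.
ΔS = 0: S: 0 → 0 — passes.
ΔL = 0, ±1 (not L=0↔0): L: 5 → 4, ΔL = -1 — passes.
ΔJ = 0, ±1 (not J=0↔0): J: 5 → 4, ΔJ = -1 — passes.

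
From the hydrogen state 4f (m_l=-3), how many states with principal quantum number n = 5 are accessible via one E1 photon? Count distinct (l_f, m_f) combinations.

4

E1 requires Δl = ±1, so l_f ∈ {2, 4}; with 0 ≤ l_f ≤ n_f−1 = 4, the allowed l_f values are {2, 4}.
For l_f = 2: m_f ∈ {m_i−1, m_i, m_i+1} ∩ [−2, 2] = {-2} → 1 state.
For l_f = 4: m_f ∈ {m_i−1, m_i, m_i+1} ∩ [−4, 4] = {-4, -3, -2} → 3 states.
Total: 4.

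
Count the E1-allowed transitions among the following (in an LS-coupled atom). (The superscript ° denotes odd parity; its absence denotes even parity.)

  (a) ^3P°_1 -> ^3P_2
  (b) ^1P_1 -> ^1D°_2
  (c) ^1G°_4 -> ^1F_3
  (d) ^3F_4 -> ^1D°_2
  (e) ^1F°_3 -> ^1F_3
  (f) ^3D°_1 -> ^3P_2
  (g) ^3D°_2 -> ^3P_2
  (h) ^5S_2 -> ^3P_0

6

(a) allowed
(b) allowed
(c) allowed
(d) forbidden (ΔS, ΔJ fail)
(e) allowed
(f) allowed
(g) allowed
(h) forbidden (parity, ΔS, ΔJ fail)
Total allowed: 6 of 8.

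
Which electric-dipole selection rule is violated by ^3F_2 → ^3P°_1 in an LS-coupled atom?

the ΔL = 0, ±1 rule

Initial level: S=1, L=3, J=2, parity even. Final level: S=1, L=1, J=1, parity odd.
Parity must change: even → odd — passes.
ΔS = 0: S: 1 → 1 — passes.
ΔL = 0, ±1 (not L=0↔0): L: 3 → 1, ΔL = -2 — fails.
ΔJ = 0, ±1 (not J=0↔0): J: 2 → 1, ΔJ = -1 — passes.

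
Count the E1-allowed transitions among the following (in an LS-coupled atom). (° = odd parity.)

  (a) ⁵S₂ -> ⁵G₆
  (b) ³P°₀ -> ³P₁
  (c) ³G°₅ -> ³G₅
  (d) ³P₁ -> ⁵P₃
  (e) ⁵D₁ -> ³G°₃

(a) forbidden (parity, ΔL, ΔJ fail)
(b) allowed
(c) allowed
(d) forbidden (parity, ΔS, ΔJ fail)
(e) forbidden (ΔS, ΔL, ΔJ fail)
Total allowed: 2 of 5.

2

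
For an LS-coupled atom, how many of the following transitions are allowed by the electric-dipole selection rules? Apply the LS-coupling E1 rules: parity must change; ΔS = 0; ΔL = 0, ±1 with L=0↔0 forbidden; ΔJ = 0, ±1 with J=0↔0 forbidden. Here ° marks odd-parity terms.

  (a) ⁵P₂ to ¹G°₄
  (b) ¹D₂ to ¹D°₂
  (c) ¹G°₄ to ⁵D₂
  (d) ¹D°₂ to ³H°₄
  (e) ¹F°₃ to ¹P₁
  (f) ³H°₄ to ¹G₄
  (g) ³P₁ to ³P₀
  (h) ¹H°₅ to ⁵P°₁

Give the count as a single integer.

1

(a) forbidden (ΔS, ΔL, ΔJ fail)
(b) allowed
(c) forbidden (ΔS, ΔL, ΔJ fail)
(d) forbidden (parity, ΔS, ΔL, ΔJ fail)
(e) forbidden (ΔL, ΔJ fail)
(f) forbidden (ΔS fails)
(g) forbidden (parity fails)
(h) forbidden (parity, ΔS, ΔL, ΔJ fail)
Total allowed: 1 of 8.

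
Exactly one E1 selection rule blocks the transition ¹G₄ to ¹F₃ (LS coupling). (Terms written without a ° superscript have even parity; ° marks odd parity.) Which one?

parity

Initial level: S=0, L=4, J=4, parity even. Final level: S=0, L=3, J=3, parity even.
Parity must change: even → even — violated.
ΔS = 0: S: 0 → 0 — satisfied.
ΔL = 0, ±1 (not L=0↔0): L: 4 → 3, ΔL = -1 — satisfied.
ΔJ = 0, ±1 (not J=0↔0): J: 4 → 3, ΔJ = -1 — satisfied.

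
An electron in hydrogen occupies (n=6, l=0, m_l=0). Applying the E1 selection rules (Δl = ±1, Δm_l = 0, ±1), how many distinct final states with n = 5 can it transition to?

E1 requires Δl = ±1, so l_f ∈ {-1, 1}; with 0 ≤ l_f ≤ n_f−1 = 4, the allowed l_f values are {1}.
For l_f = 1: m_f ∈ {m_i−1, m_i, m_i+1} ∩ [−1, 1] = {-1, 0, 1} → 3 states.
Total: 3.

3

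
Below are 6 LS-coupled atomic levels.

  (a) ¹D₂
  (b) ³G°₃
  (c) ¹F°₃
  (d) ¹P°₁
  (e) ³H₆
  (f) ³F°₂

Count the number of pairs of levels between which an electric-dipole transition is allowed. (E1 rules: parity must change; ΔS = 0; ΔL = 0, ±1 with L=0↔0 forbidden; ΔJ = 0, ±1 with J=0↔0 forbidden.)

(a)–(b): forbidden (ΔS, ΔL).
(a)–(c): allowed.
(a)–(d): allowed.
(a)–(e): forbidden (parity, ΔS, ΔL, ΔJ).
(a)–(f): forbidden (ΔS).
(b)–(c): forbidden (parity, ΔS).
(b)–(d): forbidden (parity, ΔS, ΔL, ΔJ).
(b)–(e): forbidden (ΔJ).
(b)–(f): forbidden (parity).
(c)–(d): forbidden (parity, ΔL, ΔJ).
(c)–(e): forbidden (ΔS, ΔL, ΔJ).
(c)–(f): forbidden (parity, ΔS).
(d)–(e): forbidden (ΔS, ΔL, ΔJ).
(d)–(f): forbidden (parity, ΔS, ΔL).
(e)–(f): forbidden (ΔL, ΔJ).
Allowed pairs: 2 of 15.

2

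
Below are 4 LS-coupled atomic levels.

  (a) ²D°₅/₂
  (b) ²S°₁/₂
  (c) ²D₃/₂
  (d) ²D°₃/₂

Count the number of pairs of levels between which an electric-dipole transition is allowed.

(a)–(b): forbidden (parity, ΔL, ΔJ).
(a)–(c): allowed.
(a)–(d): forbidden (parity).
(b)–(c): forbidden (ΔL).
(b)–(d): forbidden (parity, ΔL).
(c)–(d): allowed.
Allowed pairs: 2 of 6.

2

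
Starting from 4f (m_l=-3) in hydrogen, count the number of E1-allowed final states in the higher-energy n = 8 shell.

4

E1 requires Δl = ±1, so l_f ∈ {2, 4}; with 0 ≤ l_f ≤ n_f−1 = 7, the allowed l_f values are {2, 4}.
For l_f = 2: m_f ∈ {m_i−1, m_i, m_i+1} ∩ [−2, 2] = {-2} → 1 state.
For l_f = 4: m_f ∈ {m_i−1, m_i, m_i+1} ∩ [−4, 4] = {-4, -3, -2} → 3 states.
Total: 4.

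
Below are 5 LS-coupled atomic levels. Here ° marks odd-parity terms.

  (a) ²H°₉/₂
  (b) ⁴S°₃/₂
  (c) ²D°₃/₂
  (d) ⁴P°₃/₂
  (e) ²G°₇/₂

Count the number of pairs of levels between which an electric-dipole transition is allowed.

(a)–(b): forbidden (parity, ΔS, ΔL, ΔJ).
(a)–(c): forbidden (parity, ΔL, ΔJ).
(a)–(d): forbidden (parity, ΔS, ΔL, ΔJ).
(a)–(e): forbidden (parity).
(b)–(c): forbidden (parity, ΔS, ΔL).
(b)–(d): forbidden (parity).
(b)–(e): forbidden (parity, ΔS, ΔL, ΔJ).
(c)–(d): forbidden (parity, ΔS).
(c)–(e): forbidden (parity, ΔL, ΔJ).
(d)–(e): forbidden (parity, ΔS, ΔL, ΔJ).
Allowed pairs: 0 of 10.

0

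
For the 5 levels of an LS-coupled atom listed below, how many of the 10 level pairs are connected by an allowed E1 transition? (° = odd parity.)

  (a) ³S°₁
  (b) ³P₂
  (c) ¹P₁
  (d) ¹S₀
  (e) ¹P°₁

(a)–(b): allowed.
(a)–(c): forbidden (ΔS).
(a)–(d): forbidden (ΔS, ΔL).
(a)–(e): forbidden (parity, ΔS).
(b)–(c): forbidden (parity, ΔS).
(b)–(d): forbidden (parity, ΔS, ΔJ).
(b)–(e): forbidden (ΔS).
(c)–(d): forbidden (parity).
(c)–(e): allowed.
(d)–(e): allowed.
Allowed pairs: 3 of 10.

3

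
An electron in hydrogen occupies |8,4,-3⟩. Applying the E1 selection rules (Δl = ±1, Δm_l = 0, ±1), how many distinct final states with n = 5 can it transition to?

E1 requires Δl = ±1, so l_f ∈ {3, 5}; with 0 ≤ l_f ≤ n_f−1 = 4, the allowed l_f values are {3}.
For l_f = 3: m_f ∈ {m_i−1, m_i, m_i+1} ∩ [−3, 3] = {-3, -2} → 2 states.
Total: 2.

2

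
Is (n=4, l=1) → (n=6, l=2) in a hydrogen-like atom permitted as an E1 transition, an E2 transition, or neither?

Δl = 2 − 1 = +1; l_i + l_f = 3.
E1 (Δl = ±1): satisfied.
E2 (Δl = 0,±2, l_i+l_f ≥ 2): not satisfied.

E1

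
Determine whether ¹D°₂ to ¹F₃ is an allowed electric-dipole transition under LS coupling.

allowed

Reading off the term symbols: S 0→0, L 2→3, J 2→3, parity odd→even.
Parity must change: odd → even — ✓.
ΔL = 0, ±1 (not L=0↔0): L: 2 → 3, ΔL = +1 — ✓.
ΔS = 0: S: 0 → 0 — ✓.
ΔJ = 0, ±1 (not J=0↔0): J: 2 → 3, ΔJ = +1 — ✓.
All four E1 rules are satisfied.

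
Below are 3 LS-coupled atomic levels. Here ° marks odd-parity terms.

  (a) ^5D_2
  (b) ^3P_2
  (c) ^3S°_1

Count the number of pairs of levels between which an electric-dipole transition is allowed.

(a)–(b): forbidden (parity, ΔS).
(a)–(c): forbidden (ΔS, ΔL).
(b)–(c): allowed.
Allowed pairs: 1 of 3.

1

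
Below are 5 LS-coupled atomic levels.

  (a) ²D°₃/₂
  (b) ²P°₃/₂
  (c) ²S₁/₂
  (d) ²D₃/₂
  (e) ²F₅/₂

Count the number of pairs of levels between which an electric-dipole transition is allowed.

(a)–(b): forbidden (parity).
(a)–(c): forbidden (ΔL).
(a)–(d): allowed.
(a)–(e): allowed.
(b)–(c): allowed.
(b)–(d): allowed.
(b)–(e): forbidden (ΔL).
(c)–(d): forbidden (parity, ΔL).
(c)–(e): forbidden (parity, ΔL, ΔJ).
(d)–(e): forbidden (parity).
Allowed pairs: 4 of 10.

4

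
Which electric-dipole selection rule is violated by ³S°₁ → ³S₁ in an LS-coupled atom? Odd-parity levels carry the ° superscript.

ΔL = 0, ±1 (not L=0↔0): L: 0 → 0, ΔL = +0 — ✗.
ΔS = 0: S: 1 → 1 — ✓.
ΔJ = 0, ±1 (not J=0↔0): J: 1 → 1, ΔJ = +0 — ✓.
Parity must change: odd → even — ✓.

the L=0 ↔ L=0 exclusion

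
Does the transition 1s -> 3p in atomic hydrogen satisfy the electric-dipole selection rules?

allowed

Δl = 1 − 0 = +1; the E1 rule Δl = ±1 is ok.
All E1 selection rules are satisfied.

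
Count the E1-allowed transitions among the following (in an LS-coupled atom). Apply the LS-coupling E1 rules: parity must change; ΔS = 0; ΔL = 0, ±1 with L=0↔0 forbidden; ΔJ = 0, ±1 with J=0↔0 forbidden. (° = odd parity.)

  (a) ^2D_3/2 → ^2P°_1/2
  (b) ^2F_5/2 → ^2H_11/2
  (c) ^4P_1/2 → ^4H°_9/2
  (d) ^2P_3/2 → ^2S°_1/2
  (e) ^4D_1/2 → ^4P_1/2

(a) allowed
(b) forbidden (parity, ΔL, ΔJ fail)
(c) forbidden (ΔL, ΔJ fail)
(d) allowed
(e) forbidden (parity fails)
Total allowed: 2 of 5.

2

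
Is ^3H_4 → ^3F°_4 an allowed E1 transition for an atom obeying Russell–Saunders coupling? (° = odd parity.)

forbidden

Initial level: S=1, L=5, J=4, parity even. Final level: S=1, L=3, J=4, parity odd.
Parity must change: even → odd — passes.
ΔS = 0: S: 1 → 1 — passes.
ΔL = 0, ±1 (not L=0↔0): L: 5 → 3, ΔL = -2 — fails.
ΔJ = 0, ±1 (not J=0↔0): J: 4 → 4, ΔJ = +0 — passes.
Rule(s) violated: ΔL.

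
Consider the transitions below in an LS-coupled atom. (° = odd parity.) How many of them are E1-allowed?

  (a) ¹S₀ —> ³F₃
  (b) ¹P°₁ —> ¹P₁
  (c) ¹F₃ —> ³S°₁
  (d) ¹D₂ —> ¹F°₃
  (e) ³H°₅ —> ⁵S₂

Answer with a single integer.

(a) forbidden (parity, ΔS, ΔL, ΔJ fail)
(b) allowed
(c) forbidden (ΔS, ΔL, ΔJ fail)
(d) allowed
(e) forbidden (ΔS, ΔL, ΔJ fail)
Total allowed: 2 of 5.

2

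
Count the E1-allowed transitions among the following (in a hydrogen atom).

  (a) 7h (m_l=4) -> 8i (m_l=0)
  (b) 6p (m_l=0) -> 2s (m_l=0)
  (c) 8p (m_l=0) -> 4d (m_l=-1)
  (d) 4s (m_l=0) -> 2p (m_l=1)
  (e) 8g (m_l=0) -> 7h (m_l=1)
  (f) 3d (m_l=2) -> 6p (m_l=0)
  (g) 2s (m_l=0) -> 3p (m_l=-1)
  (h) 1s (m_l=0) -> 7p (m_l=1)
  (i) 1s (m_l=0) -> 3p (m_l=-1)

7

(a) forbidden — Δm_l = -4 (E1 requires Δm_l = 0, ±1)
(b) allowed
(c) allowed
(d) allowed
(e) allowed
(f) forbidden — Δm_l = -2 (E1 requires Δm_l = 0, ±1)
(g) allowed
(h) allowed
(i) allowed
Total allowed: 7 of 9.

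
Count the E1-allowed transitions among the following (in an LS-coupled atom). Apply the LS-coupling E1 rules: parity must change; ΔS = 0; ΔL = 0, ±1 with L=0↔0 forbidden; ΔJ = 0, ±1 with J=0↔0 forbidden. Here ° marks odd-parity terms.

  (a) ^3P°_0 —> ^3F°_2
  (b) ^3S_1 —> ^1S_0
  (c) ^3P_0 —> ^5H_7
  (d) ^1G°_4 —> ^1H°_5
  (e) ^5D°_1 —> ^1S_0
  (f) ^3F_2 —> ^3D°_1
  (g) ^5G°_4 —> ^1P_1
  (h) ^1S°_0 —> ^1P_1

2

(a) forbidden (parity, ΔL, ΔJ fail)
(b) forbidden (parity, ΔS, ΔL fail)
(c) forbidden (parity, ΔS, ΔL, ΔJ fail)
(d) forbidden (parity fails)
(e) forbidden (ΔS, ΔL fail)
(f) allowed
(g) forbidden (ΔS, ΔL, ΔJ fail)
(h) allowed
Total allowed: 2 of 8.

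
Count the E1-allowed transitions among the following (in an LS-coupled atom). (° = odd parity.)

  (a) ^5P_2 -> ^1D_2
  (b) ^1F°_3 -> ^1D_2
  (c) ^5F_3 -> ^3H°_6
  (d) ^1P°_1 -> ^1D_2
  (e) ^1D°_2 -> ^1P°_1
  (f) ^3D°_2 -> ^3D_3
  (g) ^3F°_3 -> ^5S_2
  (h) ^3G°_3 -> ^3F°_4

(a) forbidden (parity, ΔS fail)
(b) allowed
(c) forbidden (ΔS, ΔL, ΔJ fail)
(d) allowed
(e) forbidden (parity fails)
(f) allowed
(g) forbidden (ΔS, ΔL fail)
(h) forbidden (parity fails)
Total allowed: 3 of 8.

3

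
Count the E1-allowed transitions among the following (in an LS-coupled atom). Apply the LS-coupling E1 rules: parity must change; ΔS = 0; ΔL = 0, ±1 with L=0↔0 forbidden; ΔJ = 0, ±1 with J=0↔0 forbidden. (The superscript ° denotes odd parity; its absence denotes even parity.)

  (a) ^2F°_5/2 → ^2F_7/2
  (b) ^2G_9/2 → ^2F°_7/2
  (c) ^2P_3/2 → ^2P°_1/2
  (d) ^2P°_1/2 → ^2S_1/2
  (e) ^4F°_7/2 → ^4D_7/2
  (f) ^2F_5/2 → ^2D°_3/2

(a) allowed
(b) allowed
(c) allowed
(d) allowed
(e) allowed
(f) allowed
Total allowed: 6 of 6.

6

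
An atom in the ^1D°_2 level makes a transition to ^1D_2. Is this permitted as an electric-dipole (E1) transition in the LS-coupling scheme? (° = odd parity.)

Parity must change: odd → even — ✓.
ΔS = 0: S: 0 → 0 — ✓.
ΔL = 0, ±1 (not L=0↔0): L: 2 → 2, ΔL = +0 — ✓.
ΔJ = 0, ±1 (not J=0↔0): J: 2 → 2, ΔJ = +0 — ✓.
All four E1 rules are satisfied.

allowed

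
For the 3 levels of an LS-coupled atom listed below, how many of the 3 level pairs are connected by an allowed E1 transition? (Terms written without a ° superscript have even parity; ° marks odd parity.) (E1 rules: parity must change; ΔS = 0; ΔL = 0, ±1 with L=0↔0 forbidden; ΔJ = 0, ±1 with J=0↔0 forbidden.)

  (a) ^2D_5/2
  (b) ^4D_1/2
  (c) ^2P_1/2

(a)–(b): forbidden (parity, ΔS, ΔJ).
(a)–(c): forbidden (parity, ΔJ).
(b)–(c): forbidden (parity, ΔS).
Allowed pairs: 0 of 3.

0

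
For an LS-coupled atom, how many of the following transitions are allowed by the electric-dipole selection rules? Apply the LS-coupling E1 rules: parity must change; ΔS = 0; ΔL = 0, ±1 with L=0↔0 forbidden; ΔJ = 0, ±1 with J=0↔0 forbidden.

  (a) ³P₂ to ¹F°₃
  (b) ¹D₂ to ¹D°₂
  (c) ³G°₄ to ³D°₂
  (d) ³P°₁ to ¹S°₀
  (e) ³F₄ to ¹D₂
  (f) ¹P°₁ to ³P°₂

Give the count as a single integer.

(a) forbidden (ΔS, ΔL fail)
(b) allowed
(c) forbidden (parity, ΔL, ΔJ fail)
(d) forbidden (parity, ΔS fail)
(e) forbidden (parity, ΔS, ΔJ fail)
(f) forbidden (parity, ΔS fail)
Total allowed: 1 of 6.

1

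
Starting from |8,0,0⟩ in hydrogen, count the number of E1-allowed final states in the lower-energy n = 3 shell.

3

E1 requires Δl = ±1, so l_f ∈ {-1, 1}; with 0 ≤ l_f ≤ n_f−1 = 2, the allowed l_f values are {1}.
For l_f = 1: m_f ∈ {m_i−1, m_i, m_i+1} ∩ [−1, 1] = {-1, 0, 1} → 3 states.
Total: 3.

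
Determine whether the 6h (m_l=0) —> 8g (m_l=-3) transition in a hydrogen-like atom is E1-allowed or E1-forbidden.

forbidden

Initial l = 5, final l = 4, so Δl = -1. E1 requires Δl = ±1: passes.
m_l: 0 → -3 (Δm_l = -3). |Δm_l| ≤ 1 fails.
The transition is electric-dipole forbidden.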